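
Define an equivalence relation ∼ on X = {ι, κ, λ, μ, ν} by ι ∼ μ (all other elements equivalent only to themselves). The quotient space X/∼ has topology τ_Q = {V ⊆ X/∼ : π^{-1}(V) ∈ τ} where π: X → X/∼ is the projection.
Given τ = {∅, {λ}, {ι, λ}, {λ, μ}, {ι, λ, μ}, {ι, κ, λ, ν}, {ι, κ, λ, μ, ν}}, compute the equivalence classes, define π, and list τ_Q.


X/∼ = {[ι=μ], [κ], [λ], [ν]}; |τ_Q| = 4.

Equivalence classes: [ι=μ], [κ], [λ], [ν].
Quotient map π: X → X/∼ sends ι ↦ [ι=μ], κ ↦ [κ], λ ↦ [λ], μ ↦ [ι=μ], ν ↦ [ν].
For each subset V ⊆ X/∼, compute π^{-1}(V) ⊆ X and check whether π^{-1}(V) ∈ τ. V is open in τ_Q iff π^{-1}(V) ∈ τ.
  V = {}: π^{-1}(V) = ∅ ∈ τ ✓.
  V = {[ι=μ]}: π^{-1}(V) = {ι, μ} ∉ τ ✗.
  V = {[κ]}: π^{-1}(V) = {κ} ∉ τ ✗.
  V = {[ι=μ], [κ]}: π^{-1}(V) = {ι, κ, μ} ∉ τ ✗.
  V = {[λ]}: π^{-1}(V) = {λ} ∈ τ ✓.
  V = {[ι=μ], [λ]}: π^{-1}(V) = {ι, λ, μ} ∈ τ ✓.
  V = {[κ], [λ]}: π^{-1}(V) = {κ, λ} ∉ τ ✗.
  V = {[ι=μ], [κ], [λ]}: π^{-1}(V) = {ι, κ, λ, μ} ∉ τ ✗.
  V = {[ν]}: π^{-1}(V) = {ν} ∉ τ ✗.
  V = {[ι=μ], [ν]}: π^{-1}(V) = {ι, μ, ν} ∉ τ ✗.
  V = {[κ], [ν]}: π^{-1}(V) = {κ, ν} ∉ τ ✗.
  V = {[ι=μ], [κ], [ν]}: π^{-1}(V) = {ι, κ, μ, ν} ∉ τ ✗.
  V = {[λ], [ν]}: π^{-1}(V) = {λ, ν} ∉ τ ✗.
  V = {[ι=μ], [λ], [ν]}: π^{-1}(V) = {ι, λ, μ, ν} ∉ τ ✗.
  V = {[κ], [λ], [ν]}: π^{-1}(V) = {κ, λ, ν} ∉ τ ✗.
  V = {[ι=μ], [κ], [λ], [ν]}: π^{-1}(V) = {ι, κ, λ, μ, ν} ∈ τ ✓.
Open sets in the quotient: τ_Q = {{}, {[λ]}, {[ι=μ], [λ]}, {[ι=μ], [κ], [λ], [ν]}} (4 elements).


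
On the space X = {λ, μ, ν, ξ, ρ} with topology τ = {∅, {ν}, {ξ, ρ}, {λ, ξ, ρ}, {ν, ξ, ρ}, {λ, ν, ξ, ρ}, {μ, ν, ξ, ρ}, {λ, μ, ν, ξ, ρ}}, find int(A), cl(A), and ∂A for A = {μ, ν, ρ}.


int(A) = {ν}, cl(A) = {λ, μ, ν, ξ, ρ}, ∂A = {λ, μ, ξ, ρ}.

Closed sets in (X, τ) are complements of opens:
  closed(X, τ) = {∅, {λ}, {μ}, {λ, μ}, {μ, ν}, {λ, μ, ν}, {λ, μ, ξ, ρ}, {λ, μ, ν, ξ, ρ}}.
int(A) = ⋃ {U ∈ τ : U ⊆ A}. Opens contained in A: ∅, {ν}.
Taking the union of these: int(A) = {ν}.
cl(A) = ⋂ {C closed : A ⊆ C}. Closed sets containing A: {λ, μ, ν, ξ, ρ}.
Intersecting these: cl(A) = {λ, μ, ν, ξ, ρ}.
∂A = cl(A) ∖ int(A) = {λ, μ, ν, ξ, ρ} ∖ {ν} = {λ, μ, ξ, ρ}.


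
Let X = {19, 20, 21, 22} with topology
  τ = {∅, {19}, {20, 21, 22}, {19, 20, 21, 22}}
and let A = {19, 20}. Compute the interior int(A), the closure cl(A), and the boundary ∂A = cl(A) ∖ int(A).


int(A) = {19}, cl(A) = {19, 20, 21, 22}, ∂A = {20, 21, 22}.

Closed sets in (X, τ) are complements of opens:
  closed(X, τ) = {∅, {19}, {20, 21, 22}, {19, 20, 21, 22}}.
int(A) = ⋃ {U ∈ τ : U ⊆ A}. Opens contained in A: ∅, {19}.
Taking the union of these: int(A) = {19}.
cl(A) = ⋂ {C closed : A ⊆ C}. Closed sets containing A: {19, 20, 21, 22}.
Intersecting these: cl(A) = {19, 20, 21, 22}.
∂A = cl(A) ∖ int(A) = {19, 20, 21, 22} ∖ {19} = {20, 21, 22}.


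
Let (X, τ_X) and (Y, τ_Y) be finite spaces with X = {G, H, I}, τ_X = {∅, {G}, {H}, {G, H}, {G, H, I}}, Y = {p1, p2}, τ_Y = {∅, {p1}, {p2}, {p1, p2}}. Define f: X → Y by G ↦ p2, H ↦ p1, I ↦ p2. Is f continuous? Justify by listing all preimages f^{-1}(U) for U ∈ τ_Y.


f is NOT continuous.

Compute f^{-1}(U) for each U ∈ τ_Y:
  U = ∅: f^{-1}(U) = ∅ ∈ τ_X ✓.
  U = {p1}: f^{-1}(U) = {H} ∈ τ_X ✓.
  U = {p2}: f^{-1}(U) = {G, I} ∉ τ_X ✗.
  U = {p1, p2}: f^{-1}(U) = {G, H, I} ∈ τ_X ✓.
Found U = {p2} with f^{-1}(U) = {G, I} not in τ_X. Therefore f is NOT continuous.


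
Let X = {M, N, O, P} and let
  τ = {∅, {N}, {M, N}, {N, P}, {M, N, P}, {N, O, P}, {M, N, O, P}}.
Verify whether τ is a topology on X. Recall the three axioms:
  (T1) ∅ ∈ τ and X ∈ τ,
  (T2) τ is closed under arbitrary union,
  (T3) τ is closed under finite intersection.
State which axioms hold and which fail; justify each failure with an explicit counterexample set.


τ IS a topology on X.

Axiom (T1): ∅ ∈ τ? Yes; X ∈ τ? Yes.
Axiom (T2/T3): check pairwise unions and intersections of members of τ.
All pairwise intersections and unions checked — each lies in τ. Therefore τ satisfies (T1), (T2), (T3): it IS a topology on X.


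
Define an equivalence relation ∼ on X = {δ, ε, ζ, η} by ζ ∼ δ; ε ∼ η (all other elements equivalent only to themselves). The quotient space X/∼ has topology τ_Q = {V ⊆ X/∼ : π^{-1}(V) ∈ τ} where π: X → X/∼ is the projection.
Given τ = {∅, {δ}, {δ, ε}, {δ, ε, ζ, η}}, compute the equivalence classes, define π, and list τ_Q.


X/∼ = {[δ=ζ], [ε=η]}; |τ_Q| = 2.

Equivalence classes: [δ=ζ], [ε=η].
Quotient map π: X → X/∼ sends δ ↦ [δ=ζ], ε ↦ [ε=η], ζ ↦ [δ=ζ], η ↦ [ε=η].
For each subset V ⊆ X/∼, compute π^{-1}(V) ⊆ X and check whether π^{-1}(V) ∈ τ. V is open in τ_Q iff π^{-1}(V) ∈ τ.
  V = {}: π^{-1}(V) = ∅ ∈ τ ✓.
  V = {[δ=ζ]}: π^{-1}(V) = {δ, ζ} ∉ τ ✗.
  V = {[ε=η]}: π^{-1}(V) = {ε, η} ∉ τ ✗.
  V = {[δ=ζ], [ε=η]}: π^{-1}(V) = {δ, ε, ζ, η} ∈ τ ✓.
Open sets in the quotient: τ_Q = {{}, {[δ=ζ], [ε=η]}} (2 elements).


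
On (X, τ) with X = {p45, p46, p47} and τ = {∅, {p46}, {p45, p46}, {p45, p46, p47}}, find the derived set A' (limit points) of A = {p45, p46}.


A' = {p45, p47}

For each x ∈ X, list the open sets U ∈ τ with x ∈ U, then check whether U ∩ (A ∖ {x}) ≠ ∅ for every such U.
  x = p45: opens ∋ x are {p45, p46}, {p45, p46, p47}; each meets A ∖ {p45}, so x IS a limit point.
  x = p46: open {p46} ∋ x has {p46} ∩ (A ∖ {p46}) = ∅, so x is NOT a limit point.
  x = p47: opens ∋ x are {p45, p46, p47}; each meets A ∖ {p47}, so x IS a limit point.
Collecting: A' = {p45, p47}.


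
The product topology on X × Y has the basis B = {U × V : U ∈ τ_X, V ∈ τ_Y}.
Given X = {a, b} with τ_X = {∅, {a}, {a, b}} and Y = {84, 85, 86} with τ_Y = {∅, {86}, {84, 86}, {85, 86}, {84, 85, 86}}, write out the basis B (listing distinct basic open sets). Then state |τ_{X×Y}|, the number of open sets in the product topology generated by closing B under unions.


Basis B = {∅ × ∅, {a} × {86}, {a} × {84, 86}, {a} × {85, 86}, {a, b} × {86}, {a} × {84, 85, 86}, {a, b} × {84, 86}, {a, b} × {85, 86}, {a, b} × {84, 85, 86}}; |τ_{X×Y}| = 14.

Enumerate products U × V with U ∈ τ_X, V ∈ τ_Y (deduplicated):
  ∅ × ∅ = {} (∅)
  {a} × {86} = {(a,86)}
  {a} × {84, 86} = {(a,84), (a,86)}
  {a} × {85, 86} = {(a,85), (a,86)}
  {a, b} × {86} = {(a,86), (b,86)}
  {a} × {84, 85, 86} = {(a,84), (a,85), (a,86)}
  {a, b} × {84, 86} = {(a,84), (a,86), (b,84), (b,86)}
  {a, b} × {85, 86} = {(a,85), (a,86), (b,85), (b,86)}
  {a, b} × {84, 85, 86} = {(a,84), (a,85), (a,86), (b,84), (b,85), (b,86)}
These 9 distinct sets form the basis B.
Close under arbitrary unions to get τ_{X×Y}; counting gives |τ_{X×Y}| = 14.


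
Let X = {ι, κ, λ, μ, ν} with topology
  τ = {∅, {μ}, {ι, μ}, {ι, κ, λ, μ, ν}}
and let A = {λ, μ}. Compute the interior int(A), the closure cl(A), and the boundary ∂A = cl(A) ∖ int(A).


int(A) = {μ}, cl(A) = {ι, κ, λ, μ, ν}, ∂A = {ι, κ, λ, ν}.

Closed sets in (X, τ) are complements of opens:
  closed(X, τ) = {∅, {κ, λ, ν}, {ι, κ, λ, ν}, {ι, κ, λ, μ, ν}}.
int(A) = ⋃ {U ∈ τ : U ⊆ A}. Opens contained in A: ∅, {μ}.
Taking the union of these: int(A) = {μ}.
cl(A) = ⋂ {C closed : A ⊆ C}. Closed sets containing A: {ι, κ, λ, μ, ν}.
Intersecting these: cl(A) = {ι, κ, λ, μ, ν}.
∂A = cl(A) ∖ int(A) = {ι, κ, λ, μ, ν} ∖ {μ} = {ι, κ, λ, ν}.


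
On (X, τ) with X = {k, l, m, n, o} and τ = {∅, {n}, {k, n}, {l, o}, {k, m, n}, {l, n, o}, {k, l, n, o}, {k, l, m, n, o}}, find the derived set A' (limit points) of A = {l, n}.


A' = {k, m, o}

For each x ∈ X, list the open sets U ∈ τ with x ∈ U, then check whether U ∩ (A ∖ {x}) ≠ ∅ for every such U.
  x = k: opens ∋ x are {k, n}, {k, m, n}, {k, l, n, o}, {k, l, m, n, o}; each meets A ∖ {k}, so x IS a limit point.
  x = l: open {l, o} ∋ x has {l, o} ∩ (A ∖ {l}) = ∅, so x is NOT a limit point.
  x = m: opens ∋ x are {k, m, n}, {k, l, m, n, o}; each meets A ∖ {m}, so x IS a limit point.
  x = n: open {n} ∋ x has {n} ∩ (A ∖ {n}) = ∅, so x is NOT a limit point.
  x = o: opens ∋ x are {l, o}, {l, n, o}, {k, l, n, o}, {k, l, m, n, o}; each meets A ∖ {o}, so x IS a limit point.
Collecting: A' = {k, m, o}.


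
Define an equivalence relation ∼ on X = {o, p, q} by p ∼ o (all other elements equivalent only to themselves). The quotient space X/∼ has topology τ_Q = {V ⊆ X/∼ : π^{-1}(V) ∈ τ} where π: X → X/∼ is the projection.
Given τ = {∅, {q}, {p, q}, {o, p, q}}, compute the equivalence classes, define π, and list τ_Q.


X/∼ = {[o=p], [q]}; |τ_Q| = 3.

Equivalence classes: [o=p], [q].
Quotient map π: X → X/∼ sends o ↦ [o=p], p ↦ [o=p], q ↦ [q].
For each subset V ⊆ X/∼, compute π^{-1}(V) ⊆ X and check whether π^{-1}(V) ∈ τ. V is open in τ_Q iff π^{-1}(V) ∈ τ.
  V = {}: π^{-1}(V) = ∅ ∈ τ ✓.
  V = {[o=p]}: π^{-1}(V) = {o, p} ∉ τ ✗.
  V = {[q]}: π^{-1}(V) = {q} ∈ τ ✓.
  V = {[o=p], [q]}: π^{-1}(V) = {o, p, q} ∈ τ ✓.
Open sets in the quotient: τ_Q = {{}, {[q]}, {[o=p], [q]}} (3 elements).


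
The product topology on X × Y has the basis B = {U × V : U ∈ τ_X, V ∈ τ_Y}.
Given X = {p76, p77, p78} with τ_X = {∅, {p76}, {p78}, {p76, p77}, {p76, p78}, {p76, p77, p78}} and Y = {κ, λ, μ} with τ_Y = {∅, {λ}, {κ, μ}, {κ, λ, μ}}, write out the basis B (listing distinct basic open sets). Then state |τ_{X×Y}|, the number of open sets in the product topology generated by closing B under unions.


Basis B = {∅ × ∅, {p76} × {λ}, {p78} × {λ}, {p76} × {κ, μ}, {p76, p77} × {λ}, {p76, p78} × {λ}, {p78} × {κ, μ}, {p76} × {κ, λ, μ}, {p76, p77, p78} × {λ}, {p78} × {κ, λ, μ}, {p76, p77} × {κ, μ}, {p76, p78} × {κ, μ}, {p76, p77} × {κ, λ, μ}, {p76, p78} × {κ, λ, μ}, {p76, p77, p78} × {κ, μ}, {p76, p77, p78} × {κ, λ, μ}}; |τ_{X×Y}| = 36.

Enumerate products U × V with U ∈ τ_X, V ∈ τ_Y (deduplicated):
  ∅ × ∅ = {} (∅)
  {p76} × {λ} = {(p76,λ)}
  {p78} × {λ} = {(p78,λ)}
  {p76} × {κ, μ} = {(p76,κ), (p76,μ)}
  {p76, p77} × {λ} = {(p76,λ), (p77,λ)}
  {p76, p78} × {λ} = {(p76,λ), (p78,λ)}
  {p78} × {κ, μ} = {(p78,κ), (p78,μ)}
  {p76} × {κ, λ, μ} = {(p76,κ), (p76,λ), (p76,μ)}
  {p76, p77, p78} × {λ} = {(p76,λ), (p77,λ), (p78,λ)}
  {p78} × {κ, λ, μ} = {(p78,κ), (p78,λ), (p78,μ)}
  {p76, p77} × {κ, μ} = {(p76,κ), (p76,μ), (p77,κ), (p77,μ)}
  {p76, p78} × {κ, μ} = {(p76,κ), (p76,μ), (p78,κ), (p78,μ)}
  {p76, p77} × {κ, λ, μ} = {(p76,κ), (p76,λ), (p76,μ), (p77,κ), (p77,λ), (p77,μ)}
  {p76, p78} × {κ, λ, μ} = {(p76,κ), (p76,λ), (p76,μ), (p78,κ), (p78,λ), (p78,μ)}
  {p76, p77, p78} × {κ, μ} = {(p76,κ), (p76,μ), (p77,κ), (p77,μ), (p78,κ), (p78,μ)}
  {p76, p77, p78} × {κ, λ, μ} = {(p76,κ), (p76,λ), (p76,μ), (p77,κ), (p77,λ), (p77,μ), (p78,κ), (p78,λ), (p78,μ)}
These 16 distinct sets form the basis B.
Close under arbitrary unions to get τ_{X×Y}; counting gives |τ_{X×Y}| = 36.


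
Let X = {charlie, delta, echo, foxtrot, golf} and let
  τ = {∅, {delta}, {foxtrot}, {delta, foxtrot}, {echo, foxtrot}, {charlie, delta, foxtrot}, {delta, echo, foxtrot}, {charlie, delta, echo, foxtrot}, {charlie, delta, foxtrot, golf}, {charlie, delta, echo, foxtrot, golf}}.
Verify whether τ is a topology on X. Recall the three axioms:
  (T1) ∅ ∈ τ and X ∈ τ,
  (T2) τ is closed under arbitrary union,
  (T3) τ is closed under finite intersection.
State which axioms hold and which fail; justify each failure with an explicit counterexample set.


τ IS a topology on X.

Axiom (T1): ∅ ∈ τ? Yes; X ∈ τ? Yes.
Axiom (T2/T3): check pairwise unions and intersections of members of τ.
All pairwise intersections and unions checked — each lies in τ. Therefore τ satisfies (T1), (T2), (T3): it IS a topology on X.


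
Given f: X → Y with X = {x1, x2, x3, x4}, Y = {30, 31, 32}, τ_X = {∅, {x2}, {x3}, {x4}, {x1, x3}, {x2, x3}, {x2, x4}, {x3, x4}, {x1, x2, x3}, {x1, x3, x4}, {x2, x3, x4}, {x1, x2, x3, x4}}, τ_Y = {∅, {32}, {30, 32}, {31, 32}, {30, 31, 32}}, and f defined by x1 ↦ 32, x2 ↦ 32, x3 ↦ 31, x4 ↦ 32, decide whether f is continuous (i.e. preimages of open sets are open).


f is NOT continuous.

Compute f^{-1}(U) for each U ∈ τ_Y:
  U = ∅: f^{-1}(U) = ∅ ∈ τ_X ✓.
  U = {32}: f^{-1}(U) = {x1, x2, x4} ∉ τ_X ✗.
  U = {30, 32}: f^{-1}(U) = {x1, x2, x4} ∉ τ_X ✗.
  U = {31, 32}: f^{-1}(U) = {x1, x2, x3, x4} ∈ τ_X ✓.
  U = {30, 31, 32}: f^{-1}(U) = {x1, x2, x3, x4} ∈ τ_X ✓.
Found U = {32} with f^{-1}(U) = {x1, x2, x4} not in τ_X. Therefore f is NOT continuous.


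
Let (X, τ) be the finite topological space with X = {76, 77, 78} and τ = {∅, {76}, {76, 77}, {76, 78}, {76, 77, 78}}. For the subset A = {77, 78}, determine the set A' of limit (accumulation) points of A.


A' = ∅

For each x ∈ X, list the open sets U ∈ τ with x ∈ U, then check whether U ∩ (A ∖ {x}) ≠ ∅ for every such U.
  x = 76: open {76} ∋ x has {76} ∩ (A ∖ {76}) = ∅, so x is NOT a limit point.
  x = 77: open {76, 77} ∋ x has {76, 77} ∩ (A ∖ {77}) = ∅, so x is NOT a limit point.
  x = 78: open {76, 78} ∋ x has {76, 78} ∩ (A ∖ {78}) = ∅, so x is NOT a limit point.
Collecting: A' = ∅.


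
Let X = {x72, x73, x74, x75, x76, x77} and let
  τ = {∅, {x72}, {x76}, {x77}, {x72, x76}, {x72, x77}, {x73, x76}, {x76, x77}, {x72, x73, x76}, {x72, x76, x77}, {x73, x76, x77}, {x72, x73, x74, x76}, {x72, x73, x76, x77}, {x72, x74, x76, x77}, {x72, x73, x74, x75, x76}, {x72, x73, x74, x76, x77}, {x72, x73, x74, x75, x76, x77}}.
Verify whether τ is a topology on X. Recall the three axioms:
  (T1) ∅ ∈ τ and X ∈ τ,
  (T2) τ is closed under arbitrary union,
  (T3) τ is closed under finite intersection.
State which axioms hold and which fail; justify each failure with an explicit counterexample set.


τ is NOT a topology on X.

Axiom (T1): ∅ ∈ τ? Yes; X ∈ τ? Yes.
Axiom (T2/T3): check pairwise unions and intersections of members of τ.
Counterexample for (T3): {x72, x73, x74, x76} ∩ {x72, x74, x76, x77} = {x72, x74, x76} ∉ τ. Therefore τ is NOT a topology.


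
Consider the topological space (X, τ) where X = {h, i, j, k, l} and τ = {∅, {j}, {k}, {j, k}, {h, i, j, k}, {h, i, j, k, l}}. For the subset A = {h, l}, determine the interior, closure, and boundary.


int(A) = ∅, cl(A) = {h, i, l}, ∂A = {h, i, l}.

Closed sets in (X, τ) are complements of opens:
  closed(X, τ) = {∅, {l}, {h, i, l}, {h, i, j, l}, {h, i, k, l}, {h, i, j, k, l}}.
int(A) = ⋃ {U ∈ τ : U ⊆ A}. Opens contained in A: ∅.
Taking the union of these: int(A) = ∅.
cl(A) = ⋂ {C closed : A ⊆ C}. Closed sets containing A: {h, i, l}, {h, i, j, l}, {h, i, k, l}, {h, i, j, k, l}.
Intersecting these: cl(A) = {h, i, l}.
∂A = cl(A) ∖ int(A) = {h, i, l} ∖ ∅ = {h, i, l}.


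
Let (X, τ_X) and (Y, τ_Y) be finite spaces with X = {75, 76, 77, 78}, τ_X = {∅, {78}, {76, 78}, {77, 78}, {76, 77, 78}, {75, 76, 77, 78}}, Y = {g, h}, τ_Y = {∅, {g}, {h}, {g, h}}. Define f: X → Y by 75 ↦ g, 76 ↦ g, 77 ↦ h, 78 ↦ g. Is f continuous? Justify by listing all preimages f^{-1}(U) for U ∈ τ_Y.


f is NOT continuous.

Compute f^{-1}(U) for each U ∈ τ_Y:
  U = ∅: f^{-1}(U) = ∅ ∈ τ_X ✓.
  U = {g}: f^{-1}(U) = {75, 76, 78} ∉ τ_X ✗.
  U = {h}: f^{-1}(U) = {77} ∉ τ_X ✗.
  U = {g, h}: f^{-1}(U) = {75, 76, 77, 78} ∈ τ_X ✓.
Found U = {g} with f^{-1}(U) = {75, 76, 78} not in τ_X. Therefore f is NOT continuous.


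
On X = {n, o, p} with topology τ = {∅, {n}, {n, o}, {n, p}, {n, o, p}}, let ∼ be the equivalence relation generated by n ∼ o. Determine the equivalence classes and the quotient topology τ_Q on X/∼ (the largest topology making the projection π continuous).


X/∼ = {[n=o], [p]}; |τ_Q| = 3.

Equivalence classes: [n=o], [p].
Quotient map π: X → X/∼ sends n ↦ [n=o], o ↦ [n=o], p ↦ [p].
For each subset V ⊆ X/∼, compute π^{-1}(V) ⊆ X and check whether π^{-1}(V) ∈ τ. V is open in τ_Q iff π^{-1}(V) ∈ τ.
  V = {}: π^{-1}(V) = ∅ ∈ τ ✓.
  V = {[n=o]}: π^{-1}(V) = {n, o} ∈ τ ✓.
  V = {[p]}: π^{-1}(V) = {p} ∉ τ ✗.
  V = {[n=o], [p]}: π^{-1}(V) = {n, o, p} ∈ τ ✓.
Open sets in the quotient: τ_Q = {{}, {[n=o]}, {[n=o], [p]}} (3 elements).


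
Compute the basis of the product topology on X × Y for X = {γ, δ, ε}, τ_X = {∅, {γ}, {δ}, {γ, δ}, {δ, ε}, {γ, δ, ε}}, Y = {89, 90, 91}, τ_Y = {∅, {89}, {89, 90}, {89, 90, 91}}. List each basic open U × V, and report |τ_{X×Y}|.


Basis B = {∅ × ∅, {γ} × {89}, {δ} × {89}, {γ} × {89, 90}, {γ, δ} × {89}, {δ} × {89, 90}, {δ, ε} × {89}, {γ} × {89, 90, 91}, {γ, δ, ε} × {89}, {δ} × {89, 90, 91}, {γ, δ} × {89, 90}, {δ, ε} × {89, 90}, {γ, δ} × {89, 90, 91}, {γ, δ, ε} × {89, 90}, {δ, ε} × {89, 90, 91}, {γ, δ, ε} × {89, 90, 91}}; |τ_{X×Y}| = 40.

Enumerate products U × V with U ∈ τ_X, V ∈ τ_Y (deduplicated):
  ∅ × ∅ = {} (∅)
  {γ} × {89} = {(γ,89)}
  {δ} × {89} = {(δ,89)}
  {γ} × {89, 90} = {(γ,89), (γ,90)}
  {γ, δ} × {89} = {(γ,89), (δ,89)}
  {δ} × {89, 90} = {(δ,89), (δ,90)}
  {δ, ε} × {89} = {(δ,89), (ε,89)}
  {γ} × {89, 90, 91} = {(γ,89), (γ,90), (γ,91)}
  {γ, δ, ε} × {89} = {(γ,89), (δ,89), (ε,89)}
  {δ} × {89, 90, 91} = {(δ,89), (δ,90), (δ,91)}
  {γ, δ} × {89, 90} = {(γ,89), (γ,90), (δ,89), (δ,90)}
  {δ, ε} × {89, 90} = {(δ,89), (δ,90), (ε,89), (ε,90)}
  {γ, δ} × {89, 90, 91} = {(γ,89), (γ,90), (γ,91), (δ,89), (δ,90), (δ,91)}
  {γ, δ, ε} × {89, 90} = {(γ,89), (γ,90), (δ,89), (δ,90), (ε,89), (ε,90)}
  {δ, ε} × {89, 90, 91} = {(δ,89), (δ,90), (δ,91), (ε,89), (ε,90), (ε,91)}
  {γ, δ, ε} × {89, 90, 91} = {(γ,89), (γ,90), (γ,91), (δ,89), (δ,90), (δ,91), (ε,89), (ε,90), (ε,91)}
These 16 distinct sets form the basis B.
Close under arbitrary unions to get τ_{X×Y}; counting gives |τ_{X×Y}| = 40.


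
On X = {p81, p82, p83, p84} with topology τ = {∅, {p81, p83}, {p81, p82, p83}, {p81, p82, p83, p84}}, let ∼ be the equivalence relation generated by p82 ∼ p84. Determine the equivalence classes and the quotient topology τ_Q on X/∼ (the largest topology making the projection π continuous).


X/∼ = {[p81], [p82=p84], [p83]}; |τ_Q| = 3.

Equivalence classes: [p81], [p82=p84], [p83].
Quotient map π: X → X/∼ sends p81 ↦ [p81], p82 ↦ [p82=p84], p83 ↦ [p83], p84 ↦ [p82=p84].
For each subset V ⊆ X/∼, compute π^{-1}(V) ⊆ X and check whether π^{-1}(V) ∈ τ. V is open in τ_Q iff π^{-1}(V) ∈ τ.
  V = {}: π^{-1}(V) = ∅ ∈ τ ✓.
  V = {[p81]}: π^{-1}(V) = {p81} ∉ τ ✗.
  V = {[p82=p84]}: π^{-1}(V) = {p82, p84} ∉ τ ✗.
  V = {[p81], [p82=p84]}: π^{-1}(V) = {p81, p82, p84} ∉ τ ✗.
  V = {[p83]}: π^{-1}(V) = {p83} ∉ τ ✗.
  V = {[p81], [p83]}: π^{-1}(V) = {p81, p83} ∈ τ ✓.
  V = {[p82=p84], [p83]}: π^{-1}(V) = {p82, p83, p84} ∉ τ ✗.
  V = {[p81], [p82=p84], [p83]}: π^{-1}(V) = {p81, p82, p83, p84} ∈ τ ✓.
Open sets in the quotient: τ_Q = {{}, {[p81], [p83]}, {[p81], [p82=p84], [p83]}} (3 elements).


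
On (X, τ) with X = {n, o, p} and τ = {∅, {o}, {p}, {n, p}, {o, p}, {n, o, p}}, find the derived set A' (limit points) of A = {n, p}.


A' = {n}

For each x ∈ X, list the open sets U ∈ τ with x ∈ U, then check whether U ∩ (A ∖ {x}) ≠ ∅ for every such U.
  x = n: opens ∋ x are {n, p}, {n, o, p}; each meets A ∖ {n}, so x IS a limit point.
  x = o: open {o} ∋ x has {o} ∩ (A ∖ {o}) = ∅, so x is NOT a limit point.
  x = p: open {p} ∋ x has {p} ∩ (A ∖ {p}) = ∅, so x is NOT a limit point.
Collecting: A' = {n}.


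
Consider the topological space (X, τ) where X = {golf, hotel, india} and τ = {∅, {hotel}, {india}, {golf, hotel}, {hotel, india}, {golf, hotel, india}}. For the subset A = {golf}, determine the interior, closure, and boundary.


int(A) = ∅, cl(A) = {golf}, ∂A = {golf}.

Closed sets in (X, τ) are complements of opens:
  closed(X, τ) = {∅, {golf}, {india}, {golf, hotel}, {golf, india}, {golf, hotel, india}}.
int(A) = ⋃ {U ∈ τ : U ⊆ A}. Opens contained in A: ∅.
Taking the union of these: int(A) = ∅.
cl(A) = ⋂ {C closed : A ⊆ C}. Closed sets containing A: {golf}, {golf, hotel}, {golf, india}, {golf, hotel, india}.
Intersecting these: cl(A) = {golf}.
∂A = cl(A) ∖ int(A) = {golf} ∖ ∅ = {golf}.


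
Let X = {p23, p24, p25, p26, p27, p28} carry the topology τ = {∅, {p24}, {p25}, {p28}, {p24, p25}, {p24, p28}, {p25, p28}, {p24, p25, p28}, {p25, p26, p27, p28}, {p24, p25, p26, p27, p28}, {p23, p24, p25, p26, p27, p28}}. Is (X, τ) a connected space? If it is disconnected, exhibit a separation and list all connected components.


(X, τ) is connected.

Find clopen sets (U ∈ τ with X ∖ U ∈ τ):
  U = ∅, X ∖ U = {p23, p24, p25, p26, p27, p28} — both open, so U is clopen.
  U = {p23, p24, p25, p26, p27, p28}, X ∖ U = ∅ — both open, so U is clopen.
Only trivial clopens (∅ and X) exist, so (X, τ) is connected.
Compute connected components by grouping points that agree on all clopens:
  component: {p23, p24, p25, p26, p27, p28}


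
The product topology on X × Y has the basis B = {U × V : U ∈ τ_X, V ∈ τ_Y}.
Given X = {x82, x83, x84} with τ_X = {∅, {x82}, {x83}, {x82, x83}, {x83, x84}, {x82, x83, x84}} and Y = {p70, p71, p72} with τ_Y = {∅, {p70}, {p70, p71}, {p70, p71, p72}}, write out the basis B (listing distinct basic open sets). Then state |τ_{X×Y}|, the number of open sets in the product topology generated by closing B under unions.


Basis B = {∅ × ∅, {x82} × {p70}, {x83} × {p70}, {x82} × {p70, p71}, {x82, x83} × {p70}, {x83} × {p70, p71}, {x83, x84} × {p70}, {x82} × {p70, p71, p72}, {x82, x83, x84} × {p70}, {x83} × {p70, p71, p72}, {x82, x83} × {p70, p71}, {x83, x84} × {p70, p71}, {x82, x83} × {p70, p71, p72}, {x82, x83, x84} × {p70, p71}, {x83, x84} × {p70, p71, p72}, {x82, x83, x84} × {p70, p71, p72}}; |τ_{X×Y}| = 40.

Enumerate products U × V with U ∈ τ_X, V ∈ τ_Y (deduplicated):
  ∅ × ∅ = {} (∅)
  {x82} × {p70} = {(x82,p70)}
  {x83} × {p70} = {(x83,p70)}
  {x82} × {p70, p71} = {(x82,p70), (x82,p71)}
  {x82, x83} × {p70} = {(x82,p70), (x83,p70)}
  {x83} × {p70, p71} = {(x83,p70), (x83,p71)}
  {x83, x84} × {p70} = {(x83,p70), (x84,p70)}
  {x82} × {p70, p71, p72} = {(x82,p70), (x82,p71), (x82,p72)}
  {x82, x83, x84} × {p70} = {(x82,p70), (x83,p70), (x84,p70)}
  {x83} × {p70, p71, p72} = {(x83,p70), (x83,p71), (x83,p72)}
  {x82, x83} × {p70, p71} = {(x82,p70), (x82,p71), (x83,p70), (x83,p71)}
  {x83, x84} × {p70, p71} = {(x83,p70), (x83,p71), (x84,p70), (x84,p71)}
  {x82, x83} × {p70, p71, p72} = {(x82,p70), (x82,p71), (x82,p72), (x83,p70), (x83,p71), (x83,p72)}
  {x82, x83, x84} × {p70, p71} = {(x82,p70), (x82,p71), (x83,p70), (x83,p71), (x84,p70), (x84,p71)}
  {x83, x84} × {p70, p71, p72} = {(x83,p70), (x83,p71), (x83,p72), (x84,p70), (x84,p71), (x84,p72)}
  {x82, x83, x84} × {p70, p71, p72} = {(x82,p70), (x82,p71), (x82,p72), (x83,p70), (x83,p71), (x83,p72), (x84,p70), (x84,p71), (x84,p72)}
These 16 distinct sets form the basis B.
Close under arbitrary unions to get τ_{X×Y}; counting gives |τ_{X×Y}| = 40.


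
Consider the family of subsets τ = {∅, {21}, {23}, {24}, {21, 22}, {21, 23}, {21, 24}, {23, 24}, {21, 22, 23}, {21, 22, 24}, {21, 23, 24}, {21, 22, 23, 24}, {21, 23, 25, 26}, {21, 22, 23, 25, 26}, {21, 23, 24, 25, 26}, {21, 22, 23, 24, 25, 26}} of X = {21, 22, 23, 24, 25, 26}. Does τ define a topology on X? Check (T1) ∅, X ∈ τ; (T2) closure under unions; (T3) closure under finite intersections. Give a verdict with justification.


τ IS a topology on X.

Axiom (T1): ∅ ∈ τ? Yes; X ∈ τ? Yes.
Axiom (T2/T3): check pairwise unions and intersections of members of τ.
All pairwise intersections and unions checked — each lies in τ. Therefore τ satisfies (T1), (T2), (T3): it IS a topology on X.


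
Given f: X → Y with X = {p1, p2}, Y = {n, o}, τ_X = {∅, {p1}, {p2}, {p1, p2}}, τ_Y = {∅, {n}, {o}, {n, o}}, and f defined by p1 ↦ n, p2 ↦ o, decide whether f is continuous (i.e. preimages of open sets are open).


f IS continuous.

Compute f^{-1}(U) for each U ∈ τ_Y:
  U = ∅: f^{-1}(U) = ∅ ∈ τ_X ✓.
  U = {n}: f^{-1}(U) = {p1} ∈ τ_X ✓.
  U = {o}: f^{-1}(U) = {p2} ∈ τ_X ✓.
  U = {n, o}: f^{-1}(U) = {p1, p2} ∈ τ_X ✓.
Every preimage lies in τ_X, so f IS continuous.


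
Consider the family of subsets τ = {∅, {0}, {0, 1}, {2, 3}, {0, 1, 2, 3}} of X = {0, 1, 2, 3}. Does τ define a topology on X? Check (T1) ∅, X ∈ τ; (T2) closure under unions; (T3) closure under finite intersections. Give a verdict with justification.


τ is NOT a topology on X.

Axiom (T1): ∅ ∈ τ? Yes; X ∈ τ? Yes.
Axiom (T2/T3): check pairwise unions and intersections of members of τ.
Counterexample for (T2): {0} ∪ {2, 3} = {0, 2, 3} ∉ τ. Therefore τ is NOT a topology.


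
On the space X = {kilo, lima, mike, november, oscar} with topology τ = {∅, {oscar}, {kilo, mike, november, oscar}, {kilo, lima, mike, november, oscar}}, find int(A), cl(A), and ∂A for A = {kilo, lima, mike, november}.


int(A) = ∅, cl(A) = {kilo, lima, mike, november}, ∂A = {kilo, lima, mike, november}.

Closed sets in (X, τ) are complements of opens:
  closed(X, τ) = {∅, {lima}, {kilo, lima, mike, november}, {kilo, lima, mike, november, oscar}}.
int(A) = ⋃ {U ∈ τ : U ⊆ A}. Opens contained in A: ∅.
Taking the union of these: int(A) = ∅.
cl(A) = ⋂ {C closed : A ⊆ C}. Closed sets containing A: {kilo, lima, mike, november}, {kilo, lima, mike, november, oscar}.
Intersecting these: cl(A) = {kilo, lima, mike, november}.
∂A = cl(A) ∖ int(A) = {kilo, lima, mike, november} ∖ ∅ = {kilo, lima, mike, november}.


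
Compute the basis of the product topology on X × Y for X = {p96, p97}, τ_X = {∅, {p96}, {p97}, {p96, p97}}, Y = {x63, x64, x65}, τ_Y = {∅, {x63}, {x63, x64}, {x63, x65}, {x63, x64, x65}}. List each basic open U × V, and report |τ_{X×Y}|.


Basis B = {∅ × ∅, {p96} × {x63}, {p97} × {x63}, {p96} × {x63, x64}, {p96} × {x63, x65}, {p96, p97} × {x63}, {p97} × {x63, x64}, {p97} × {x63, x65}, {p96} × {x63, x64, x65}, {p97} × {x63, x64, x65}, {p96, p97} × {x63, x64}, {p96, p97} × {x63, x65}, {p96, p97} × {x63, x64, x65}}; |τ_{X×Y}| = 25.

Enumerate products U × V with U ∈ τ_X, V ∈ τ_Y (deduplicated):
  ∅ × ∅ = {} (∅)
  {p96} × {x63} = {(p96,x63)}
  {p97} × {x63} = {(p97,x63)}
  {p96} × {x63, x64} = {(p96,x63), (p96,x64)}
  {p96} × {x63, x65} = {(p96,x63), (p96,x65)}
  {p96, p97} × {x63} = {(p96,x63), (p97,x63)}
  {p97} × {x63, x64} = {(p97,x63), (p97,x64)}
  {p97} × {x63, x65} = {(p97,x63), (p97,x65)}
  {p96} × {x63, x64, x65} = {(p96,x63), (p96,x64), (p96,x65)}
  {p97} × {x63, x64, x65} = {(p97,x63), (p97,x64), (p97,x65)}
  {p96, p97} × {x63, x64} = {(p96,x63), (p96,x64), (p97,x63), (p97,x64)}
  {p96, p97} × {x63, x65} = {(p96,x63), (p96,x65), (p97,x63), (p97,x65)}
  {p96, p97} × {x63, x64, x65} = {(p96,x63), (p96,x64), (p96,x65), (p97,x63), (p97,x64), (p97,x65)}
These 13 distinct sets form the basis B.
Close under arbitrary unions to get τ_{X×Y}; counting gives |τ_{X×Y}| = 25.


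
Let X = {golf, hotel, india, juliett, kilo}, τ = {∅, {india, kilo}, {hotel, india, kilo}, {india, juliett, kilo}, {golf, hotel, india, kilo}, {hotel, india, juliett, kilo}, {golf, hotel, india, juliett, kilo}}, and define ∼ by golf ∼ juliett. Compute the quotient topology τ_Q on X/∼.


X/∼ = {[golf=juliett], [hotel], [india], [kilo]}; |τ_Q| = 4.

Equivalence classes: [golf=juliett], [hotel], [india], [kilo].
Quotient map π: X → X/∼ sends golf ↦ [golf=juliett], hotel ↦ [hotel], india ↦ [india], juliett ↦ [golf=juliett], kilo ↦ [kilo].
For each subset V ⊆ X/∼, compute π^{-1}(V) ⊆ X and check whether π^{-1}(V) ∈ τ. V is open in τ_Q iff π^{-1}(V) ∈ τ.
  V = {}: π^{-1}(V) = ∅ ∈ τ ✓.
  V = {[golf=juliett]}: π^{-1}(V) = {golf, juliett} ∉ τ ✗.
  V = {[hotel]}: π^{-1}(V) = {hotel} ∉ τ ✗.
  V = {[golf=juliett], [hotel]}: π^{-1}(V) = {golf, hotel, juliett} ∉ τ ✗.
  V = {[india]}: π^{-1}(V) = {india} ∉ τ ✗.
  V = {[golf=juliett], [india]}: π^{-1}(V) = {golf, india, juliett} ∉ τ ✗.
  V = {[hotel], [india]}: π^{-1}(V) = {hotel, india} ∉ τ ✗.
  V = {[golf=juliett], [hotel], [india]}: π^{-1}(V) = {golf, hotel, india, juliett} ∉ τ ✗.
  V = {[kilo]}: π^{-1}(V) = {kilo} ∉ τ ✗.
  V = {[golf=juliett], [kilo]}: π^{-1}(V) = {golf, juliett, kilo} ∉ τ ✗.
  V = {[hotel], [kilo]}: π^{-1}(V) = {hotel, kilo} ∉ τ ✗.
  V = {[golf=juliett], [hotel], [kilo]}: π^{-1}(V) = {golf, hotel, juliett, kilo} ∉ τ ✗.
  V = {[india], [kilo]}: π^{-1}(V) = {india, kilo} ∈ τ ✓.
  V = {[golf=juliett], [india], [kilo]}: π^{-1}(V) = {golf, india, juliett, kilo} ∉ τ ✗.
  V = {[hotel], [india], [kilo]}: π^{-1}(V) = {hotel, india, kilo} ∈ τ ✓.
  V = {[golf=juliett], [hotel], [india], [kilo]}: π^{-1}(V) = {golf, hotel, india, juliett, kilo} ∈ τ ✓.
Open sets in the quotient: τ_Q = {{}, {[india], [kilo]}, {[hotel], [india], [kilo]}, {[golf=juliett], [hotel], [india], [kilo]}} (4 elements).


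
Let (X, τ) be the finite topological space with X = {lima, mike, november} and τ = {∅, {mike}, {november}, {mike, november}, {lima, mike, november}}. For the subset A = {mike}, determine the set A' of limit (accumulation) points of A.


A' = {lima}

For each x ∈ X, list the open sets U ∈ τ with x ∈ U, then check whether U ∩ (A ∖ {x}) ≠ ∅ for every such U.
  x = lima: opens ∋ x are {lima, mike, november}; each meets A ∖ {lima}, so x IS a limit point.
  x = mike: open {mike} ∋ x has {mike} ∩ (A ∖ {mike}) = ∅, so x is NOT a limit point.
  x = november: open {november} ∋ x has {november} ∩ (A ∖ {november}) = ∅, so x is NOT a limit point.
Collecting: A' = {lima}.


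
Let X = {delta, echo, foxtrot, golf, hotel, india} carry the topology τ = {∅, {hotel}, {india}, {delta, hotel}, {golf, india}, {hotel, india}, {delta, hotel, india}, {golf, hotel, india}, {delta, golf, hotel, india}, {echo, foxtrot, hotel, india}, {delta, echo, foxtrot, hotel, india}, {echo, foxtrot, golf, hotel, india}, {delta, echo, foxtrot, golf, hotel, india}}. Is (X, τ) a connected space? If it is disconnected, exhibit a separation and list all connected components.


(X, τ) is connected.

Find clopen sets (U ∈ τ with X ∖ U ∈ τ):
  U = ∅, X ∖ U = {delta, echo, foxtrot, golf, hotel, india} — both open, so U is clopen.
  U = {delta, echo, foxtrot, golf, hotel, india}, X ∖ U = ∅ — both open, so U is clopen.
Only trivial clopens (∅ and X) exist, so (X, τ) is connected.
Compute connected components by grouping points that agree on all clopens:
  component: {delta, echo, foxtrot, golf, hotel, india}


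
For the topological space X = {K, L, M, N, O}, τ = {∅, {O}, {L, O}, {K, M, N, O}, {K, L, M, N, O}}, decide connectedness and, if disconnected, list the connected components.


(X, τ) is connected.

Find clopen sets (U ∈ τ with X ∖ U ∈ τ):
  U = ∅, X ∖ U = {K, L, M, N, O} — both open, so U is clopen.
  U = {K, L, M, N, O}, X ∖ U = ∅ — both open, so U is clopen.
Only trivial clopens (∅ and X) exist, so (X, τ) is connected.
Compute connected components by grouping points that agree on all clopens:
  component: {K, L, M, N, O}


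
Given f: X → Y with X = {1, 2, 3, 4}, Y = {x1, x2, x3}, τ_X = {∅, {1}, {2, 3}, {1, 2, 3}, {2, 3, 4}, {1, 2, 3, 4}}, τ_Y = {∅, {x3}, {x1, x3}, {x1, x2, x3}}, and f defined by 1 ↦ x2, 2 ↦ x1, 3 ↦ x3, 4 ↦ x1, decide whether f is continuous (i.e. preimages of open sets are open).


f is NOT continuous.

Compute f^{-1}(U) for each U ∈ τ_Y:
  U = ∅: f^{-1}(U) = ∅ ∈ τ_X ✓.
  U = {x3}: f^{-1}(U) = {3} ∉ τ_X ✗.
  U = {x1, x3}: f^{-1}(U) = {2, 3, 4} ∈ τ_X ✓.
  U = {x1, x2, x3}: f^{-1}(U) = {1, 2, 3, 4} ∈ τ_X ✓.
Found U = {x3} with f^{-1}(U) = {3} not in τ_X. Therefore f is NOT continuous.


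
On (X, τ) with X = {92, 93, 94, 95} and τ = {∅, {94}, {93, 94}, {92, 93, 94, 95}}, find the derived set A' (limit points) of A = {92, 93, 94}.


A' = {92, 93, 95}

For each x ∈ X, list the open sets U ∈ τ with x ∈ U, then check whether U ∩ (A ∖ {x}) ≠ ∅ for every such U.
  x = 92: opens ∋ x are {92, 93, 94, 95}; each meets A ∖ {92}, so x IS a limit point.
  x = 93: opens ∋ x are {93, 94}, {92, 93, 94, 95}; each meets A ∖ {93}, so x IS a limit point.
  x = 94: open {94} ∋ x has {94} ∩ (A ∖ {94}) = ∅, so x is NOT a limit point.
  x = 95: opens ∋ x are {92, 93, 94, 95}; each meets A ∖ {95}, so x IS a limit point.
Collecting: A' = {92, 93, 95}.


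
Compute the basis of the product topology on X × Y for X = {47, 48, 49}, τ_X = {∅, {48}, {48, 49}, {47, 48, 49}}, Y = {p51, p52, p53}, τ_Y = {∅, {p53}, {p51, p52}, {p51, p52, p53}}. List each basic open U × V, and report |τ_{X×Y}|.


Basis B = {∅ × ∅, {48} × {p53}, {48} × {p51, p52}, {48, 49} × {p53}, {47, 48, 49} × {p53}, {48} × {p51, p52, p53}, {48, 49} × {p51, p52}, {47, 48, 49} × {p51, p52}, {48, 49} × {p51, p52, p53}, {47, 48, 49} × {p51, p52, p53}}; |τ_{X×Y}| = 16.

Enumerate products U × V with U ∈ τ_X, V ∈ τ_Y (deduplicated):
  ∅ × ∅ = {} (∅)
  {48} × {p53} = {(48,p53)}
  {48} × {p51, p52} = {(48,p51), (48,p52)}
  {48, 49} × {p53} = {(48,p53), (49,p53)}
  {47, 48, 49} × {p53} = {(47,p53), (48,p53), (49,p53)}
  {48} × {p51, p52, p53} = {(48,p51), (48,p52), (48,p53)}
  {48, 49} × {p51, p52} = {(48,p51), (48,p52), (49,p51), (49,p52)}
  {47, 48, 49} × {p51, p52} = {(47,p51), (47,p52), (48,p51), (48,p52), (49,p51), (49,p52)}
  {48, 49} × {p51, p52, p53} = {(48,p51), (48,p52), (48,p53), (49,p51), (49,p52), (49,p53)}
  {47, 48, 49} × {p51, p52, p53} = {(47,p51), (47,p52), (47,p53), (48,p51), (48,p52), (48,p53), (49,p51), (49,p52), (49,p53)}
These 10 distinct sets form the basis B.
Close under arbitrary unions to get τ_{X×Y}; counting gives |τ_{X×Y}| = 16.


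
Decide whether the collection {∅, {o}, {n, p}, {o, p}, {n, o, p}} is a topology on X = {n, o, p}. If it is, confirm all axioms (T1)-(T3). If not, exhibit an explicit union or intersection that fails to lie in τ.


τ is NOT a topology on X.

Axiom (T1): ∅ ∈ τ? Yes; X ∈ τ? Yes.
Axiom (T2/T3): check pairwise unions and intersections of members of τ.
Counterexample for (T3): {n, p} ∩ {o, p} = {p} ∉ τ. Therefore τ is NOT a topology.


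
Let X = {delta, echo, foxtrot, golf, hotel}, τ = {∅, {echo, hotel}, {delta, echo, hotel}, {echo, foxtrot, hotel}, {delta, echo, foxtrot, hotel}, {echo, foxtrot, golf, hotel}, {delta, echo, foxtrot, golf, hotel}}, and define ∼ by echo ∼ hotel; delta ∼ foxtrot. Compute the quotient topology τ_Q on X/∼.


X/∼ = {[delta=foxtrot], [echo=hotel], [golf]}; |τ_Q| = 4.

Equivalence classes: [delta=foxtrot], [echo=hotel], [golf].
Quotient map π: X → X/∼ sends delta ↦ [delta=foxtrot], echo ↦ [echo=hotel], foxtrot ↦ [delta=foxtrot], golf ↦ [golf], hotel ↦ [echo=hotel].
For each subset V ⊆ X/∼, compute π^{-1}(V) ⊆ X and check whether π^{-1}(V) ∈ τ. V is open in τ_Q iff π^{-1}(V) ∈ τ.
  V = {}: π^{-1}(V) = ∅ ∈ τ ✓.
  V = {[delta=foxtrot]}: π^{-1}(V) = {delta, foxtrot} ∉ τ ✗.
  V = {[echo=hotel]}: π^{-1}(V) = {echo, hotel} ∈ τ ✓.
  V = {[delta=foxtrot], [echo=hotel]}: π^{-1}(V) = {delta, echo, foxtrot, hotel} ∈ τ ✓.
  V = {[golf]}: π^{-1}(V) = {golf} ∉ τ ✗.
  V = {[delta=foxtrot], [golf]}: π^{-1}(V) = {delta, foxtrot, golf} ∉ τ ✗.
  V = {[echo=hotel], [golf]}: π^{-1}(V) = {echo, golf, hotel} ∉ τ ✗.
  V = {[delta=foxtrot], [echo=hotel], [golf]}: π^{-1}(V) = {delta, echo, foxtrot, golf, hotel} ∈ τ ✓.
Open sets in the quotient: τ_Q = {{}, {[echo=hotel]}, {[delta=foxtrot], [echo=hotel]}, {[delta=foxtrot], [echo=hotel], [golf]}} (4 elements).


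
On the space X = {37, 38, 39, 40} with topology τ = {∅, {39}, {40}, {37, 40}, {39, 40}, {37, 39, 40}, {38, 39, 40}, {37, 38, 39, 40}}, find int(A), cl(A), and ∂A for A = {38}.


int(A) = ∅, cl(A) = {38}, ∂A = {38}.

Closed sets in (X, τ) are complements of opens:
  closed(X, τ) = {∅, {37}, {38}, {37, 38}, {38, 39}, {37, 38, 39}, {37, 38, 40}, {37, 38, 39, 40}}.
int(A) = ⋃ {U ∈ τ : U ⊆ A}. Opens contained in A: ∅.
Taking the union of these: int(A) = ∅.
cl(A) = ⋂ {C closed : A ⊆ C}. Closed sets containing A: {38}, {37, 38}, {38, 39}, {37, 38, 39}, {37, 38, 40}, {37, 38, 39, 40}.
Intersecting these: cl(A) = {38}.
∂A = cl(A) ∖ int(A) = {38} ∖ ∅ = {38}.


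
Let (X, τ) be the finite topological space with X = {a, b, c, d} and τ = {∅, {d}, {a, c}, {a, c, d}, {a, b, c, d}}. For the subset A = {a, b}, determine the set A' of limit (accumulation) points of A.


A' = {b, c}

For each x ∈ X, list the open sets U ∈ τ with x ∈ U, then check whether U ∩ (A ∖ {x}) ≠ ∅ for every such U.
  x = a: open {a, c} ∋ x has {a, c} ∩ (A ∖ {a}) = ∅, so x is NOT a limit point.
  x = b: opens ∋ x are {a, b, c, d}; each meets A ∖ {b}, so x IS a limit point.
  x = c: opens ∋ x are {a, c}, {a, c, d}, {a, b, c, d}; each meets A ∖ {c}, so x IS a limit point.
  x = d: open {d} ∋ x has {d} ∩ (A ∖ {d}) = ∅, so x is NOT a limit point.
Collecting: A' = {b, c}.


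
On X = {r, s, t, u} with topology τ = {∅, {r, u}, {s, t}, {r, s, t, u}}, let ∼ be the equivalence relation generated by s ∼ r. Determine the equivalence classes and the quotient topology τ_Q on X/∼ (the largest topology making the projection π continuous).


X/∼ = {[r=s], [t], [u]}; |τ_Q| = 2.

Equivalence classes: [r=s], [t], [u].
Quotient map π: X → X/∼ sends r ↦ [r=s], s ↦ [r=s], t ↦ [t], u ↦ [u].
For each subset V ⊆ X/∼, compute π^{-1}(V) ⊆ X and check whether π^{-1}(V) ∈ τ. V is open in τ_Q iff π^{-1}(V) ∈ τ.
  V = {}: π^{-1}(V) = ∅ ∈ τ ✓.
  V = {[r=s]}: π^{-1}(V) = {r, s} ∉ τ ✗.
  V = {[t]}: π^{-1}(V) = {t} ∉ τ ✗.
  V = {[r=s], [t]}: π^{-1}(V) = {r, s, t} ∉ τ ✗.
  V = {[u]}: π^{-1}(V) = {u} ∉ τ ✗.
  V = {[r=s], [u]}: π^{-1}(V) = {r, s, u} ∉ τ ✗.
  V = {[t], [u]}: π^{-1}(V) = {t, u} ∉ τ ✗.
  V = {[r=s], [t], [u]}: π^{-1}(V) = {r, s, t, u} ∈ τ ✓.
Open sets in the quotient: τ_Q = {{}, {[r=s], [t], [u]}} (2 elements).


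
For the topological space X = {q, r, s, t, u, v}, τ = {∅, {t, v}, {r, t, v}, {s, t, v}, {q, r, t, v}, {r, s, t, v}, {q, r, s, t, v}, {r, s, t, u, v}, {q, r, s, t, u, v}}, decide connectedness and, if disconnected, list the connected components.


(X, τ) is connected.

Find clopen sets (U ∈ τ with X ∖ U ∈ τ):
  U = ∅, X ∖ U = {q, r, s, t, u, v} — both open, so U is clopen.
  U = {q, r, s, t, u, v}, X ∖ U = ∅ — both open, so U is clopen.
Only trivial clopens (∅ and X) exist, so (X, τ) is connected.
Compute connected components by grouping points that agree on all clopens:
  component: {q, r, s, t, u, v}


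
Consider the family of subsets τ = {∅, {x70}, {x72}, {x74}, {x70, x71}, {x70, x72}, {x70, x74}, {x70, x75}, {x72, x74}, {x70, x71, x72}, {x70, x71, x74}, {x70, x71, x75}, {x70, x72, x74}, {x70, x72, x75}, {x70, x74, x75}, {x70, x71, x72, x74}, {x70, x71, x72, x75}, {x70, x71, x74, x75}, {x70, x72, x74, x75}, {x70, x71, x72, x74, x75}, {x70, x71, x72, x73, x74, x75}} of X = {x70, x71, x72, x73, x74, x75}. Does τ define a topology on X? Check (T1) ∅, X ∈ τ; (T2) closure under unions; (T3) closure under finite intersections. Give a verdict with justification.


τ IS a topology on X.

Axiom (T1): ∅ ∈ τ? Yes; X ∈ τ? Yes.
Axiom (T2/T3): check pairwise unions and intersections of members of τ.
All pairwise intersections and unions checked — each lies in τ. Therefore τ satisfies (T1), (T2), (T3): it IS a topology on X.
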